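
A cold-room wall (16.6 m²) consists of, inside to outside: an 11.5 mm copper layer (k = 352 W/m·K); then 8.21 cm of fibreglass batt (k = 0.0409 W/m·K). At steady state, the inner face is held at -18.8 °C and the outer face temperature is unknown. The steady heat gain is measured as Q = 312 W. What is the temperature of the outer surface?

T_out = 18.9 °C

Series resistances:
  R_copper = L/(kA) = 0.0115/(352·16.6) = 1.968×10^-6 K/W
  R_fibreglass batt = L/(kA) = 0.0821/(0.0409·16.6) = 0.1209 K/W
ΣR = 0.1209 K/W
ΔT = Q·ΣR = 312 × 0.1209 = 37.72 K
Heat flows inward, so T_out = T_in + ΔT = -18.8 + 37.72 = 18.9 °C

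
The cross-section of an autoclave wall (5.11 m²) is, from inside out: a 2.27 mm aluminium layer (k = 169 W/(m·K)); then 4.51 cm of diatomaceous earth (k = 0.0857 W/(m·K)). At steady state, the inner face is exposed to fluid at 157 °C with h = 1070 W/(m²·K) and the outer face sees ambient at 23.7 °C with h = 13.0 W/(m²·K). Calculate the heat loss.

Q = 1130 W

Series thermal resistances, inner to outer:
  R_conv,in = 1/(hA) = 1/(1070·5.11) = 1.829×10^-4 K/W
  R_aluminium = L/(kA) = 0.00227/(169·5.11) = 2.629×10^-6 K/W
  R_diatomaceous earth = L/(kA) = 0.0451/(0.0857·5.11) = 0.1030 K/W
  R_conv,out = 1/(hA) = 1/(13.0·5.11) = 0.01505 K/W
ΣR = 1.829×10^-4 + 2.629×10^-6 + 0.1030 + 0.01505 = 0.1182 K/W
Q = ΔT/ΣR = (157 °C − 23.7 °C)/0.1182 = 1130 W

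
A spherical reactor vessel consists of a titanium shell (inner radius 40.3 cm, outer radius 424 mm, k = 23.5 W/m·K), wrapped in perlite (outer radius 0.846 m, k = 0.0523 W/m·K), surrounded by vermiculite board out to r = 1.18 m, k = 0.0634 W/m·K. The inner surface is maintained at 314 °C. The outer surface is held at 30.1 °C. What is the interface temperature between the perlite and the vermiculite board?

T = 84.0 °C

Series thermal resistances, inner to outer:
  R_titanium = (1/0.403 − 1/0.424)/(4πk) = 0.1229/(4π·23.5) = 4.162×10^-4 K/W
  R_perlite = (1/0.424 − 1/0.846)/(4πk) = 1.176/(4π·0.0523) = 1.790 K/W
  R_vermiculite board = (1/0.846 − 1/1.18)/(4πk) = 0.3346/(4π·0.0634) = 0.4199 K/W
ΣR = 4.162×10^-4 + 1.790 + 0.4199 = 2.210 K/W
Q = ΔT/ΣR = (314 °C − 30.1 °C)/2.210 = 128.5 W
From the inner boundary to the perlite/vermiculite board interface, ΣR_partial = 1.790 K/W.
T_interface = T_in − Q·ΣR_partial = 314 °C − (128.5)(1.790) = 84.0 °C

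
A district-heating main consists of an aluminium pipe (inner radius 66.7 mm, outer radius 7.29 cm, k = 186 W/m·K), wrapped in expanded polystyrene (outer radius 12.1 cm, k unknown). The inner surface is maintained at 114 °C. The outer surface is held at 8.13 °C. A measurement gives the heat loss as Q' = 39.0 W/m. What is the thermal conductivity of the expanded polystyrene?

ΣR = ΔT/Q' = |114 − 8.13|/39.0 = 2.715 m·K/W
Known resistances:
  R'_aluminium = ln(0.0729/0.0667)/(2πk) = 0.08888/(2π·186) = 7.606×10^-5 m·K/W
R_expanded polystyrene = ΣR − ΣR_known = 2.715 − 7.606×10^-5 = 2.715 m·K/W
ln(r₂/r₁)/(2πk) = 2.715 ⇒ k = 0.5067/(2π·2.715) = 0.0297 W/m·K

k = 0.0297 W/m·K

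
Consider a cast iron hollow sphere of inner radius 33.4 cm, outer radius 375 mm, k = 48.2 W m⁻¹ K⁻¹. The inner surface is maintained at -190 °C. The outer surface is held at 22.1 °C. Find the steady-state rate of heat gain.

Q = 4πk·ΔT/(1/r₁ − 1/r₂) = 4π × 48.2 × 212.1 / (1/0.334 − 1/0.375) = 3.92×10^5 W

Q = 392 kW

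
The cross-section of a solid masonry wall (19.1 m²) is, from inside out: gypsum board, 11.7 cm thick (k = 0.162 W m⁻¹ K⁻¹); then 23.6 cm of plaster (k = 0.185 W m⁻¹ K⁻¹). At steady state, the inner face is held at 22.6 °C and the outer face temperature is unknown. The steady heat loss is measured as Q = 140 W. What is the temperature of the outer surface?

T_out = 7.96 °C

Sum the resistances:
  R_gypsum board = L/(kA) = 0.117/(0.162·19.1) = 0.03781 K/W
  R_plaster = L/(kA) = 0.236/(0.185·19.1) = 0.06679 K/W
ΣR = 0.1046 K/W
ΔT = Q·ΣR = 140 × 0.1046 = 14.64 K
Heat flows outward, so T_out = T_in − ΔT = 22.6 − 14.64 = 7.96 °C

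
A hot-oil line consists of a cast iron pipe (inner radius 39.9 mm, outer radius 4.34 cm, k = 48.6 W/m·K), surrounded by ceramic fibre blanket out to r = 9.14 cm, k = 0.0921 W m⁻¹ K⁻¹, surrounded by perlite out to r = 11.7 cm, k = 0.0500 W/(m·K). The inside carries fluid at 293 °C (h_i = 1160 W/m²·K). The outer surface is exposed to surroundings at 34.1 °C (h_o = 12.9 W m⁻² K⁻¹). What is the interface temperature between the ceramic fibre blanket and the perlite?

Resistance network (inner→outer):
  R'_conv,in = 1/(2πr h) = 1/(2π·0.0399·1160) = 0.003439 m·K/W
  R'_cast iron = ln(0.0434/0.0399)/(2πk) = 0.08408/(2π·48.6) = 2.754×10^-4 m·K/W
  R'_ceramic fibre blanket = ln(0.0914/0.0434)/(2πk) = 0.7448/(2π·0.0921) = 1.287 m·K/W
  R'_perlite = ln(0.117/0.0914)/(2πk) = 0.2469/(2π·0.0500) = 0.7860 m·K/W
  R'_conv,out = 1/(2πr h) = 1/(2π·0.117·12.9) = 0.1054 m·K/W
ΣR = 0.003439 + 2.754×10^-4 + 1.287 + 0.7860 + 0.1054 = 2.182 m·K/W
Q' = ΔT/ΣR = (293 °C − 34.1 °C)/2.182 = 118.7 W/m
From the inner boundary to the ceramic fibre blanket/perlite interface, ΣR_partial = 1.291 m·K/W.
T_interface = T_in − Q'·ΣR_partial = 293 °C − (118.7)(1.291) = 140 °C

T = 140 °C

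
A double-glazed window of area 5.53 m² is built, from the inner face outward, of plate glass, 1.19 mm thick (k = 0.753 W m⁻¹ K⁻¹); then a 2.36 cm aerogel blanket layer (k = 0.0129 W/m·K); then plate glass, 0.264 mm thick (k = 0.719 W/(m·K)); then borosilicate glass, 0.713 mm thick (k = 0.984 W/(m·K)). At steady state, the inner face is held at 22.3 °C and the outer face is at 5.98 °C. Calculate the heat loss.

Q = 49.3 W

Treat each layer as a resistance in series:
  R_plate glass = L/(kA) = 0.00119/(0.753·5.53) = 2.858×10^-4 K/W
  R_aerogel blanket = L/(kA) = 0.0236/(0.0129·5.53) = 0.3308 K/W
  R_plate glass = L/(kA) = 2.64×10^-4/(0.719·5.53) = 6.640×10^-5 K/W
  R_borosilicate glass = L/(kA) = 7.13×10^-4/(0.984·5.53) = 1.310×10^-4 K/W
ΣR = 2.858×10^-4 + 0.3308 + 6.640×10^-5 + 1.310×10^-4 = 0.3313 K/W
Q = ΔT/ΣR = (22.3 °C − 5.98 °C)/0.3313 = 49.3 W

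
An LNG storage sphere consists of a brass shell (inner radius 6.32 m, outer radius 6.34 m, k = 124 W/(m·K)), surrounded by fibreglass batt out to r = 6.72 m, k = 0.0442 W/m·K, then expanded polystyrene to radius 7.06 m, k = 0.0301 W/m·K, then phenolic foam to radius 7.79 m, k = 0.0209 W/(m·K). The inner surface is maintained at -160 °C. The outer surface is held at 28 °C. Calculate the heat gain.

Q = 2200 W

Series thermal resistances, inner to outer:
  R_brass = (1/6.32 − 1/6.34)/(4πk) = 4.991×10^-4/(4π·124) = 3.203×10^-7 K/W
  R_fibreglass batt = (1/6.34 − 1/6.72)/(4πk) = 0.008919/(4π·0.0442) = 0.01606 K/W
  R_expanded polystyrene = (1/6.72 − 1/7.06)/(4πk) = 0.007166/(4π·0.0301) = 0.01895 K/W
  R_phenolic foam = (1/7.06 − 1/7.79)/(4πk) = 0.01327/(4π·0.0209) = 0.05054 K/W
ΣR = 3.203×10^-7 + 0.01606 + 0.01895 + 0.05054 = 0.08555 K/W
Q = ΔT/ΣR = (-160 °C − 28 °C)/0.08555 = -2200 W
(Negative Q ⇒ heat flows inward; heat gain = 2200 W.)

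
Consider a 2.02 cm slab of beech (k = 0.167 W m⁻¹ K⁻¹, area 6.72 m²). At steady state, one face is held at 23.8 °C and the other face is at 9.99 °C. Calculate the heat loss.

Q = kA·ΔT/L = 0.167 × 6.72 × |23.8 °C − 9.99 °C| / 0.0202 = 767 W

Q = 767 W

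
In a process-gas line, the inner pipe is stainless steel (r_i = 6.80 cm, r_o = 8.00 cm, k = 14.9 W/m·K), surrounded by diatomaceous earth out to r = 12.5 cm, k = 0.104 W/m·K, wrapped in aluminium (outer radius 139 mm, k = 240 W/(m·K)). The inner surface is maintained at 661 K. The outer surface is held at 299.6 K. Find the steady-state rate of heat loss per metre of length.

Q' = 528 W/m

Treat each layer as a resistance in series:
  R'_stainless steel = ln(0.0800/0.0680)/(2πk) = 0.1625/(2π·14.9) = 0.001736 m·K/W
  R'_diatomaceous earth = ln(0.125/0.0800)/(2πk) = 0.4463/(2π·0.104) = 0.6830 m·K/W
  R'_aluminium = ln(0.139/0.125)/(2πk) = 0.1062/(2π·240) = 7.040×10^-5 m·K/W
ΣR = 0.001736 + 0.6830 + 7.040×10^-5 = 0.6848 m·K/W
Q' = ΔT/ΣR = (661 K − 299.6 K)/0.6848 = 528 W/m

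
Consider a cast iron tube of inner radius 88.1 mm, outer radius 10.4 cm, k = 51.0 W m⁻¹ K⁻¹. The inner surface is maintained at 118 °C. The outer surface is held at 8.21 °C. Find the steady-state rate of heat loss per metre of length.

Q' = 2πk·ΔT/ln(r₂/r₁) = 2π × 51.0 × 109.79 / ln(0.104/0.0881) = 2.12×10^5 W/m

Q' = 212 kW/m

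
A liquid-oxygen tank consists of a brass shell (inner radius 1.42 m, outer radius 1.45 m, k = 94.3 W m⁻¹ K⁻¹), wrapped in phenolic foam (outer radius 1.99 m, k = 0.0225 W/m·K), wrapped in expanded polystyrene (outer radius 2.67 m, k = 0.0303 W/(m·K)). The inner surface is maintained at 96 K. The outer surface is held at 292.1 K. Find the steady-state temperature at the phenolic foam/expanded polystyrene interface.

Resistance network (inner→outer):
  R_brass = (1/1.42 − 1/1.45)/(4πk) = 0.01457/(4π·94.3) = 1.230×10^-5 K/W
  R_phenolic foam = (1/1.45 − 1/1.99)/(4πk) = 0.1871/(4π·0.0225) = 0.6619 K/W
  R_expanded polystyrene = (1/1.99 − 1/2.67)/(4πk) = 0.1280/(4π·0.0303) = 0.3361 K/W
ΣR = 1.230×10^-5 + 0.6619 + 0.3361 = 0.9980 K/W
Q = ΔT/ΣR = (96 K − 292.1 K)/0.9980 = -196.5 W
From the inner boundary to the phenolic foam/expanded polystyrene interface, ΣR_partial = 0.6619 K/W.
T_interface = T_in − Q·ΣR_partial = 96 K − (-196.5)(0.6619) = 226.1 K

T = 226.1 K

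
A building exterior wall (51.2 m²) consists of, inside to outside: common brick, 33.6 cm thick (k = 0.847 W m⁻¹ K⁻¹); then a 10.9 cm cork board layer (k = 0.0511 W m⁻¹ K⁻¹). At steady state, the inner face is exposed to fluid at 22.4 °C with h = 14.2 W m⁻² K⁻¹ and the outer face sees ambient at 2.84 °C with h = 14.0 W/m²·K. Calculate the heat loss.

Series thermal resistances, inner to outer:
  R_conv,in = 1/(hA) = 1/(14.2·51.2) = 0.001375 K/W
  R_common brick = L/(kA) = 0.336/(0.847·51.2) = 0.007748 K/W
  R_cork board = L/(kA) = 0.109/(0.0511·51.2) = 0.04166 K/W
  R_conv,out = 1/(hA) = 1/(14.0·51.2) = 0.001395 K/W
ΣR = 0.001375 + 0.007748 + 0.04166 + 0.001395 = 0.05218 K/W
Q = ΔT/ΣR = (22.4 °C − 2.84 °C)/0.05218 = 375 W

Q = 375 W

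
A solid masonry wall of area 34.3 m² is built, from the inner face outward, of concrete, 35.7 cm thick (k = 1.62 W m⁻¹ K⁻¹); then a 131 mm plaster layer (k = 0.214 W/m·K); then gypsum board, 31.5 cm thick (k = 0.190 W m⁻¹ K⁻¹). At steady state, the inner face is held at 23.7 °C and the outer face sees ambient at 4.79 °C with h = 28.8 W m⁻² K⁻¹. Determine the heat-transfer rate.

Resistance network (inner→outer):
  R_concrete = L/(kA) = 0.357/(1.62·34.3) = 0.006425 K/W
  R_plaster = L/(kA) = 0.131/(0.214·34.3) = 0.01785 K/W
  R_gypsum board = L/(kA) = 0.315/(0.190·34.3) = 0.04834 K/W
  R_conv,out = 1/(hA) = 1/(28.8·34.3) = 0.001012 K/W
ΣR = 0.006425 + 0.01785 + 0.04834 + 0.001012 = 0.07363 K/W
Q = ΔT/ΣR = (23.7 °C − 4.79 °C)/0.07363 = 257 W

Q = 257 W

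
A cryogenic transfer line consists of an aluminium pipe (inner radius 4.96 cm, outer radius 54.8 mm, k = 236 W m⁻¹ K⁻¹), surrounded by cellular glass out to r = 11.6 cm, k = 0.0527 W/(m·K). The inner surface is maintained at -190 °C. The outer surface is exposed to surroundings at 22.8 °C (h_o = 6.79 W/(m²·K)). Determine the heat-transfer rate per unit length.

Treat each layer as a resistance in series:
  R'_aluminium = ln(0.0548/0.0496)/(2πk) = 0.09970/(2π·236) = 6.724×10^-5 m·K/W
  R'_cellular glass = ln(0.116/0.0548)/(2πk) = 0.7499/(2π·0.0527) = 2.265 m·K/W
  R'_conv,out = 1/(2πr h) = 1/(2π·0.116·6.79) = 0.2021 m·K/W
ΣR = 6.724×10^-5 + 2.265 + 0.2021 = 2.467 m·K/W
Q' = ΔT/ΣR = (-190 °C − 22.8 °C)/2.467 = -86.3 W/m
(Negative Q' ⇒ heat flows inward; heat gain = 86.3 W/m.)

Q' = 86.3 W/m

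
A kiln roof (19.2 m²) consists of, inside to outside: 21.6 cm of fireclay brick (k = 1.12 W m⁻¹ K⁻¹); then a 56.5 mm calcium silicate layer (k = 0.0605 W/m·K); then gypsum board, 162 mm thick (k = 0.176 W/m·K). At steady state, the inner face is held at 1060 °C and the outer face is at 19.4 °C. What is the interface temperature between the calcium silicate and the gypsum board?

T = 487 °C

Resistance network (inner→outer):
  R_fireclay brick = L/(kA) = 0.216/(1.12·19.2) = 0.01004 K/W
  R_calcium silicate = L/(kA) = 0.0565/(0.0605·19.2) = 0.04864 K/W
  R_gypsum board = L/(kA) = 0.162/(0.176·19.2) = 0.04794 K/W
ΣR = 0.01004 + 0.04864 + 0.04794 = 0.1066 K/W
Q = ΔT/ΣR = (1060 °C − 19.4 °C)/0.1066 = 9762 W
From the inner boundary to the calcium silicate/gypsum board interface, ΣR_partial = 0.05868 K/W.
T_interface = T_in − Q·ΣR_partial = 1060 °C − (9762)(0.05868) = 487 °C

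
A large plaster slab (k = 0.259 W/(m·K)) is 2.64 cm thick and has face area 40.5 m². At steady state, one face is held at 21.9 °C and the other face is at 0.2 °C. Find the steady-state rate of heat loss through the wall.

Q = kA·ΔT/L = 0.259 × 40.5 × |21.9 °C − 0.2 °C| / 0.0264 = 8620 W

Q = 8.62 kW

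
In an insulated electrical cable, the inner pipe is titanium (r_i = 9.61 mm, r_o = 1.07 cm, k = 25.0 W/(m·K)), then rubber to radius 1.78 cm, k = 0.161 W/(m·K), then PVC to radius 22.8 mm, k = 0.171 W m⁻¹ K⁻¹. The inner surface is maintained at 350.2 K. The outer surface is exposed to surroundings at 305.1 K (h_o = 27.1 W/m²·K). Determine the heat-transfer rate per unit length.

Treat each layer as a resistance in series:
  R'_titanium = ln(0.0107/0.00961)/(2πk) = 0.1074/(2π·25.0) = 6.840×10^-4 m·K/W
  R'_rubber = ln(0.0178/0.0107)/(2πk) = 0.5090/(2π·0.161) = 0.5031 m·K/W
  R'_PVC = ln(0.0228/0.0178)/(2πk) = 0.2476/(2π·0.171) = 0.2304 m·K/W
  R'_conv,out = 1/(2πr h) = 1/(2π·0.0228·27.1) = 0.2576 m·K/W
ΣR = 6.840×10^-4 + 0.5031 + 0.2304 + 0.2576 = 0.9918 m·K/W
Q' = ΔT/ΣR = (350.2 K − 305.1 K)/0.9918 = 45.5 W/m

Q' = 45.5 W/m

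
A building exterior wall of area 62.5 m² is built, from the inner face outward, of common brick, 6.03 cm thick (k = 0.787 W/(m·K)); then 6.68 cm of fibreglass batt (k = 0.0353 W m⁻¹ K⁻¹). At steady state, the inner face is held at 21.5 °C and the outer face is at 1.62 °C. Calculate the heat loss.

Q = 631 W

Treat each layer as a resistance in series:
  R_common brick = L/(kA) = 0.0603/(0.787·62.5) = 0.001226 K/W
  R_fibreglass batt = L/(kA) = 0.0668/(0.0353·62.5) = 0.03028 K/W
ΣR = 0.001226 + 0.03028 = 0.03151 K/W
Q = ΔT/ΣR = (21.5 °C − 1.62 °C)/0.03151 = 631 W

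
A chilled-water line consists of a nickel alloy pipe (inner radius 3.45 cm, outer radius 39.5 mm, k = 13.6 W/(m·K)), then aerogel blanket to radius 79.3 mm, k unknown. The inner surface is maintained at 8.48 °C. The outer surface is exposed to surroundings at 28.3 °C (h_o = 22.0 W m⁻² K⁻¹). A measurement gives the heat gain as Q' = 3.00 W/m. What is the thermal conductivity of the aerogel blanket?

ΣR = ΔT/Q' = |8.48 − 28.3|/3.00 = 6.607 m·K/W
Known resistances:
  R'_nickel alloy = ln(0.0395/0.0345)/(2πk) = 0.1353/(2π·13.6) = 0.001584 m·K/W
  R'_conv,out = 1/(2πr h) = 1/(2π·0.0793·22.0) = 0.09123 m·K/W
R_aerogel blanket = ΣR − ΣR_known = 6.607 − 0.09281 = 6.514 m·K/W
ln(r₂/r₁)/(2πk) = 6.514 ⇒ k = 0.6969/(2π·6.514) = 0.0170 W/m·K

k = 0.0170 W/m·K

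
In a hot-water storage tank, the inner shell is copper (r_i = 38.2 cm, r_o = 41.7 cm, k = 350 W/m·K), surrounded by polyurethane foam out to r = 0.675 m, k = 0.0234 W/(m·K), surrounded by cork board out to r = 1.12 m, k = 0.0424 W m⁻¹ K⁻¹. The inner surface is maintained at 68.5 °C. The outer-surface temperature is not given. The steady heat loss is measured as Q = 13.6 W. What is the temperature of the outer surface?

T_out = 11.1 °C

Sum the resistances:
  R_copper = (1/0.382 − 1/0.417)/(4πk) = 0.2197/(4π·350) = 4.996×10^-5 K/W
  R_polyurethane foam = (1/0.417 − 1/0.675)/(4πk) = 0.9166/(4π·0.0234) = 3.117 K/W
  R_cork board = (1/0.675 − 1/1.12)/(4πk) = 0.5886/(4π·0.0424) = 1.105 K/W
ΣR = 4.222 K/W
ΔT = Q·ΣR = 13.6 × 4.222 = 57.42 K
Heat flows outward, so T_out = T_in − ΔT = 68.5 − 57.42 = 11.1 °C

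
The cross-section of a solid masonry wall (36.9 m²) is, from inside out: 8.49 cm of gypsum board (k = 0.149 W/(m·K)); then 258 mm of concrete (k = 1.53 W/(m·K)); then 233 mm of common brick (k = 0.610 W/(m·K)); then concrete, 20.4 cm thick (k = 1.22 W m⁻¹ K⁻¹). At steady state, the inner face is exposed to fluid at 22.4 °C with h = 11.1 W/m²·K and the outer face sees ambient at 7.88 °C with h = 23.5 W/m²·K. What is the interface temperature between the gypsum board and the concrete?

Treat each layer as a resistance in series:
  R_conv,in = 1/(hA) = 1/(11.1·36.9) = 0.002441 K/W
  R_gypsum board = L/(kA) = 0.0849/(0.149·36.9) = 0.01544 K/W
  R_concrete = L/(kA) = 0.258/(1.53·36.9) = 0.004570 K/W
  R_common brick = L/(kA) = 0.233/(0.610·36.9) = 0.01035 K/W
  R_concrete = L/(kA) = 0.204/(1.22·36.9) = 0.004532 K/W
  R_conv,out = 1/(hA) = 1/(23.5·36.9) = 0.001153 K/W
ΣR = 0.002441 + 0.01544 + 0.004570 + 0.01035 + 0.004532 + 0.001153 = 0.03849 K/W
Q = ΔT/ΣR = (22.4 °C − 7.88 °C)/0.03849 = 377.2 W
From the inner boundary to the gypsum board/concrete interface, ΣR_partial = 0.01788 K/W.
T_interface = T_in − Q·ΣR_partial = 22.4 °C − (377.2)(0.01788) = 15.7 °C

T = 15.7 °C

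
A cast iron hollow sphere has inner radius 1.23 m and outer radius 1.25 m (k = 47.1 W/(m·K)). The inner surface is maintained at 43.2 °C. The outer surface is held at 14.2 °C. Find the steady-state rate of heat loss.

Q = 4πk·ΔT/(1/r₁ − 1/r₂) = 4π × 47.1 × 29 / (1/1.23 − 1/1.25) = 1.32×10^6 W

Q = 1320 kW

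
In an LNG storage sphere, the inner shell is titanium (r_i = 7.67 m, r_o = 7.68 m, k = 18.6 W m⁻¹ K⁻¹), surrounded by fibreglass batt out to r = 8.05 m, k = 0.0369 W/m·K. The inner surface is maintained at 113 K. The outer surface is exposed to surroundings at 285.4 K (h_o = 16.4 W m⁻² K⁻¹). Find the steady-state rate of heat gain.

Q = 13.3 kW

Treat each layer as a resistance in series:
  R_titanium = (1/7.67 − 1/7.68)/(4πk) = 1.698×10^-4/(4π·18.6) = 7.263×10^-7 K/W
  R_fibreglass batt = (1/7.68 − 1/8.05)/(4πk) = 0.005985/(4π·0.0369) = 0.01291 K/W
  R_conv,out = 1/(4πr²h) = 1/(4π·8.05²·16.4) = 7.488×10^-5 K/W
ΣR = 7.263×10^-7 + 0.01291 + 7.488×10^-5 = 0.01299 K/W
Q = ΔT/ΣR = (113 K − 285.4 K)/0.01299 = -13300 W
(Negative Q ⇒ heat flows inward; heat gain = 13300 W.)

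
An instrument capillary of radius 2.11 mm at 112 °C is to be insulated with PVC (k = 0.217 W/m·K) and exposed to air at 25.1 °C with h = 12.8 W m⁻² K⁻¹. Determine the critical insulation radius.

For a cylinder, r_cr = k_ins/h = 0.217/12.8 = 0.0170 m = 1.70 cm

r_cr = 1.70 cm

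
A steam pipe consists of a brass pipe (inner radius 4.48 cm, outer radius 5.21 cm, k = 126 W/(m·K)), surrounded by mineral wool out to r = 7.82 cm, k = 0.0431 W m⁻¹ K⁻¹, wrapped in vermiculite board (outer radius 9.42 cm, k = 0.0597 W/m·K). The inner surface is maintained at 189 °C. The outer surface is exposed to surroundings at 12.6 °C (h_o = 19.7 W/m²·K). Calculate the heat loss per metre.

Q' = 84.7 W/m

Resistance network (inner→outer):
  R'_brass = ln(0.0521/0.0448)/(2πk) = 0.1510/(2π·126) = 1.907×10^-4 m·K/W
  R'_mineral wool = ln(0.0782/0.0521)/(2πk) = 0.4061/(2π·0.0431) = 1.500 m·K/W
  R'_vermiculite board = ln(0.0942/0.0782)/(2πk) = 0.1862/(2π·0.0597) = 0.4963 m·K/W
  R'_conv,out = 1/(2πr h) = 1/(2π·0.0942·19.7) = 0.08576 m·K/W
ΣR = 1.907×10^-4 + 1.500 + 0.4963 + 0.08576 = 2.082 m·K/W
Q' = ΔT/ΣR = (189 °C − 12.6 °C)/2.082 = 84.7 W/m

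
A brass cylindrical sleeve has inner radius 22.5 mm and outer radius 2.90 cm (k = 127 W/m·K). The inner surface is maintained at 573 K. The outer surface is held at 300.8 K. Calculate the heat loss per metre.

Q' = 856 kW/m

Q' = 2πk·ΔT/ln(r₂/r₁) = 2π × 127 × 272.2 / ln(0.0290/0.0225) = 8.56×10^5 W/m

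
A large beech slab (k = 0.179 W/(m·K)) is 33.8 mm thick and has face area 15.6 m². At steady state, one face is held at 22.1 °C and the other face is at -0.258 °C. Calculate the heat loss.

Q = kA·ΔT/L = 0.179 × 15.6 × |22.1 °C − -0.258 °C| / 0.0338 = 1850 W

Q = 1850 W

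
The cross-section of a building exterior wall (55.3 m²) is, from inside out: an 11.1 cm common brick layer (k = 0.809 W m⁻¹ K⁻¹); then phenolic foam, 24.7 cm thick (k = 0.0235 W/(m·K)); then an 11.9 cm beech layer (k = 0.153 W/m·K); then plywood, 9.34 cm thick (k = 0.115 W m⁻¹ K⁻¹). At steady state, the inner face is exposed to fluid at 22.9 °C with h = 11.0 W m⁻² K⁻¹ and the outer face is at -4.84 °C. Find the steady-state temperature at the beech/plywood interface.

Treat each layer as a resistance in series:
  R_conv,in = 1/(hA) = 1/(11.0·55.3) = 0.001644 K/W
  R_common brick = L/(kA) = 0.111/(0.809·55.3) = 0.002481 K/W
  R_phenolic foam = L/(kA) = 0.247/(0.0235·55.3) = 0.1901 K/W
  R_beech = L/(kA) = 0.119/(0.153·55.3) = 0.01406 K/W
  R_plywood = L/(kA) = 0.0934/(0.115·55.3) = 0.01469 K/W
ΣR = 0.001644 + 0.002481 + 0.1901 + 0.01406 + 0.01469 = 0.2230 K/W
Q = ΔT/ΣR = (22.9 °C − -4.84 °C)/0.2230 = 124.4 W
From the inner boundary to the beech/plywood interface, ΣR_partial = 0.2083 K/W.
T_interface = T_in − Q·ΣR_partial = 22.9 °C − (124.4)(0.2083) = -3.01 °C

T = -3.01 °C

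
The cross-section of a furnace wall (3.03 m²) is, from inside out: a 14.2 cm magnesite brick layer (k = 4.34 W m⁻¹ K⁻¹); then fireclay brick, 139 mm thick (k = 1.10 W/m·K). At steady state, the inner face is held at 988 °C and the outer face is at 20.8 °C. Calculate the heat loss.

Treat each layer as a resistance in series:
  R_magnesite brick = L/(kA) = 0.142/(4.34·3.03) = 0.01080 K/W
  R_fireclay brick = L/(kA) = 0.139/(1.10·3.03) = 0.04170 K/W
ΣR = 0.01080 + 0.04170 = 0.05250 K/W
Q = ΔT/ΣR = (988 °C − 20.8 °C)/0.05250 = 18400 W

Q = 18400 W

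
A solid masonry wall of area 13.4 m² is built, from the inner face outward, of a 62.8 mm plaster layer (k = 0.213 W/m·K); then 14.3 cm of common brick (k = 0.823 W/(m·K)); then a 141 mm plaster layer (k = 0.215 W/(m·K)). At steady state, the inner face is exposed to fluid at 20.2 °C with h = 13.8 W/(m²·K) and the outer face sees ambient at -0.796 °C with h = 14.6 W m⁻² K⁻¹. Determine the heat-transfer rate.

Treat each layer as a resistance in series:
  R_conv,in = 1/(hA) = 1/(13.8·13.4) = 0.005408 K/W
  R_plaster = L/(kA) = 0.0628/(0.213·13.4) = 0.02200 K/W
  R_common brick = L/(kA) = 0.143/(0.823·13.4) = 0.01297 K/W
  R_plaster = L/(kA) = 0.141/(0.215·13.4) = 0.04894 K/W
  R_conv,out = 1/(hA) = 1/(14.6·13.4) = 0.005111 K/W
ΣR = 0.005408 + 0.02200 + 0.01297 + 0.04894 + 0.005111 = 0.09443 K/W
Q = ΔT/ΣR = (20.2 °C − -0.796 °C)/0.09443 = 222 W

Q = 222 W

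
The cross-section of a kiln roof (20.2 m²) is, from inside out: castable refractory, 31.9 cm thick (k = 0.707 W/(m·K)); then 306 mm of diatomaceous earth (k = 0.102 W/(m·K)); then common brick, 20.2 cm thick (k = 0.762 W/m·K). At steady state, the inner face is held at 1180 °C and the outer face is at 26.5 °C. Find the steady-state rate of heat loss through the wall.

Treat each layer as a resistance in series:
  R_castable refractory = L/(kA) = 0.319/(0.707·20.2) = 0.02234 K/W
  R_diatomaceous earth = L/(kA) = 0.306/(0.102·20.2) = 0.1485 K/W
  R_common brick = L/(kA) = 0.202/(0.762·20.2) = 0.01312 K/W
ΣR = 0.02234 + 0.1485 + 0.01312 = 0.1840 K/W
Q = ΔT/ΣR = (1180 °C − 26.5 °C)/0.1840 = 6270 W

Q = 6.27 kW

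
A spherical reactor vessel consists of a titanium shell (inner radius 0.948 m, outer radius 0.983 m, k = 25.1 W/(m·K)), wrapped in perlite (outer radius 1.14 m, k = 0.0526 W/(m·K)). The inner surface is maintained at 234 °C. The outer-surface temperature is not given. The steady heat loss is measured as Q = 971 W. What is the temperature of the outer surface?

T_out = 28.1 °C

Sum the resistances:
  R_titanium = (1/0.948 − 1/0.983)/(4πk) = 0.03756/(4π·25.1) = 1.191×10^-4 K/W
  R_perlite = (1/0.983 − 1/1.14)/(4πk) = 0.1401/(4π·0.0526) = 0.2120 K/W
ΣR = 0.2121 K/W
ΔT = Q·ΣR = 971 × 0.2121 = 205.9 K
Heat flows outward, so T_out = T_in − ΔT = 234 − 205.9 = 28.1 °C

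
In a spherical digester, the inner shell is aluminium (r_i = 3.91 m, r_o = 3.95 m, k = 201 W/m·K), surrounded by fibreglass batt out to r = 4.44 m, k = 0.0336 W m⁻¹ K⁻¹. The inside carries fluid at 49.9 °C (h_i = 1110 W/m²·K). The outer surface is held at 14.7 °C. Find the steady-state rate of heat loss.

Q = 532 W

Series thermal resistances, inner to outer:
  R_conv,in = 1/(4πr²h) = 1/(4π·3.91²·1110) = 4.689×10^-6 K/W
  R_aluminium = (1/3.91 − 1/3.95)/(4πk) = 0.002590/(4π·201) = 1.025×10^-6 K/W
  R_fibreglass batt = (1/3.95 − 1/4.44)/(4πk) = 0.02794/(4π·0.0336) = 0.06617 K/W
ΣR = 4.689×10^-6 + 1.025×10^-6 + 0.06617 = 0.06618 K/W
Q = ΔT/ΣR = (49.9 °C − 14.7 °C)/0.06618 = 532 W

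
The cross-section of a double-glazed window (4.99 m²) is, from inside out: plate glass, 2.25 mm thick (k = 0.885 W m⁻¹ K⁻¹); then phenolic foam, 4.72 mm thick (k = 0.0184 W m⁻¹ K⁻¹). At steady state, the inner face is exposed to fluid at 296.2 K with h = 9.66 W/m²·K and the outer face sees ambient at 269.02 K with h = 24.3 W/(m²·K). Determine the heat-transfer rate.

Q = 336 W

Series thermal resistances, inner to outer:
  R_conv,in = 1/(hA) = 1/(9.66·4.99) = 0.02075 K/W
  R_plate glass = L/(kA) = 0.00225/(0.885·4.99) = 5.095×10^-4 K/W
  R_phenolic foam = L/(kA) = 0.00472/(0.0184·4.99) = 0.05141 K/W
  R_conv,out = 1/(hA) = 1/(24.3·4.99) = 0.008247 K/W
ΣR = 0.02075 + 5.095×10^-4 + 0.05141 + 0.008247 = 0.08092 K/W
Q = ΔT/ΣR = (296.2 K − 269.02 K)/0.08092 = 336 W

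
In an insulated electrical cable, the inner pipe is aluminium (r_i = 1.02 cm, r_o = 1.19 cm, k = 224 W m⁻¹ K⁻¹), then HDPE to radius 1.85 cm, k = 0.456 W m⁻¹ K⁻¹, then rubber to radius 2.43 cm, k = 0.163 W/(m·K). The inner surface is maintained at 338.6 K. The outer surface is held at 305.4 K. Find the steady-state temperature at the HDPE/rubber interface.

T = 326.4 K

Resistance network (inner→outer):
  R'_aluminium = ln(0.0119/0.0102)/(2πk) = 0.1542/(2π·224) = 1.095×10^-4 m·K/W
  R'_HDPE = ln(0.0185/0.0119)/(2πk) = 0.4412/(2π·0.456) = 0.1540 m·K/W
  R'_rubber = ln(0.0243/0.0185)/(2πk) = 0.2727/(2π·0.163) = 0.2663 m·K/W
ΣR = 1.095×10^-4 + 0.1540 + 0.2663 = 0.4204 m·K/W
Q' = ΔT/ΣR = (338.6 K − 305.4 K)/0.4204 = 78.97 W/m
From the inner boundary to the HDPE/rubber interface, ΣR_partial = 0.1541 m·K/W.
T_interface = T_in − Q'·ΣR_partial = 338.6 K − (78.97)(0.1541) = 326.4 K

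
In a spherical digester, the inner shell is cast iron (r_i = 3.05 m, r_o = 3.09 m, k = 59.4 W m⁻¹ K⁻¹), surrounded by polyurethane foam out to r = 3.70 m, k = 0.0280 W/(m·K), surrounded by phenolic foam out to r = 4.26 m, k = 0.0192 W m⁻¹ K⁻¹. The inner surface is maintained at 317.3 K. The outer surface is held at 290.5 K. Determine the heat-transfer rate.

Q = 89.7 W

Resistance network (inner→outer):
  R_cast iron = (1/3.05 − 1/3.09)/(4πk) = 0.004244/(4π·59.4) = 5.686×10^-6 K/W
  R_polyurethane foam = (1/3.09 − 1/3.70)/(4πk) = 0.05335/(4π·0.0280) = 0.1516 K/W
  R_phenolic foam = (1/3.70 − 1/4.26)/(4πk) = 0.03553/(4π·0.0192) = 0.1473 K/W
ΣR = 5.686×10^-6 + 0.1516 + 0.1473 = 0.2989 K/W
Q = ΔT/ΣR = (317.3 K − 290.5 K)/0.2989 = 89.7 W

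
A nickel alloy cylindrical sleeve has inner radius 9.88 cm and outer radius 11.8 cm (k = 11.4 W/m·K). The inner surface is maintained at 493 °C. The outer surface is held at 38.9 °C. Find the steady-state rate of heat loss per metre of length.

Q' = 2πk·ΔT/ln(r₂/r₁) = 2π × 11.4 × 454.1 / ln(0.118/0.0988) = 1.83×10^5 W/m

Q' = 183 kW/m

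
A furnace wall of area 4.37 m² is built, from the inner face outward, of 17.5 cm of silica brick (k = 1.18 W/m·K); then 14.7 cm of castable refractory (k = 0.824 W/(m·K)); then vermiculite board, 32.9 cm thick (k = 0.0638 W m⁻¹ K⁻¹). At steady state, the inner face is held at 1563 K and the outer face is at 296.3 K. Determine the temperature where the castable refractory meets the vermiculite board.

T = 1488 K

Treat each layer as a resistance in series:
  R_silica brick = L/(kA) = 0.175/(1.18·4.37) = 0.03394 K/W
  R_castable refractory = L/(kA) = 0.147/(0.824·4.37) = 0.04082 K/W
  R_vermiculite board = L/(kA) = 0.329/(0.0638·4.37) = 1.180 K/W
ΣR = 0.03394 + 0.04082 + 1.180 = 1.255 K/W
Q = ΔT/ΣR = (1563 K − 296.3 K)/1.255 = 1009 W
From the inner boundary to the castable refractory/vermiculite board interface, ΣR_partial = 0.07476 K/W.
T_interface = T_in − Q·ΣR_partial = 1563 K − (1009)(0.07476) = 1488 K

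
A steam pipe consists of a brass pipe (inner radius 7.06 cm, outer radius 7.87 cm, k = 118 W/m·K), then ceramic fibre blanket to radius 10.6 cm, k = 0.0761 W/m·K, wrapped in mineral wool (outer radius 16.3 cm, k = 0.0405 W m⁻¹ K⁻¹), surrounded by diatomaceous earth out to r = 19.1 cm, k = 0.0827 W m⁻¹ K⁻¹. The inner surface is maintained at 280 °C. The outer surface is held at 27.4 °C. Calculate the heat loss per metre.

Q' = 96.4 W/m

Treat each layer as a resistance in series:
  R'_brass = ln(0.0787/0.0706)/(2πk) = 0.1086/(2π·118) = 1.465×10^-4 m·K/W
  R'_ceramic fibre blanket = ln(0.106/0.0787)/(2πk) = 0.2978/(2π·0.0761) = 0.6228 m·K/W
  R'_mineral wool = ln(0.163/0.106)/(2πk) = 0.4303/(2π·0.0405) = 1.691 m·K/W
  R'_diatomaceous earth = ln(0.191/0.163)/(2πk) = 0.1585/(2π·0.0827) = 0.3051 m·K/W
ΣR = 1.465×10^-4 + 0.6228 + 1.691 + 0.3051 = 2.619 m·K/W
Q' = ΔT/ΣR = (280 °C − 27.4 °C)/2.619 = 96.4 W/m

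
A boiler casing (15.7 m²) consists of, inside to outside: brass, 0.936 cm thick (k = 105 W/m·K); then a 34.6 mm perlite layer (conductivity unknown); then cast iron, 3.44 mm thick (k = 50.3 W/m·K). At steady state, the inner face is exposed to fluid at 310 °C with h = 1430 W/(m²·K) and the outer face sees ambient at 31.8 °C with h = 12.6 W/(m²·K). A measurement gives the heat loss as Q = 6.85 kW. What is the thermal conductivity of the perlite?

k = 0.0621 W/m·K

ΣR = ΔT/Q = |310 − 31.8|/6850 = 0.04061 K/W
Known resistances:
  R_conv,in = 1/(hA) = 1/(1430·15.7) = 4.454×10^-5 K/W
  R_brass = L/(kA) = 0.00936/(105·15.7) = 5.678×10^-6 K/W
  R_cast iron = L/(kA) = 0.00344/(50.3·15.7) = 4.356×10^-6 K/W
  R_conv,out = 1/(hA) = 1/(12.6·15.7) = 0.005055 K/W
R_perlite = ΣR − ΣR_known = 0.04061 − 0.005110 = 0.03550 K/W
L/(kA) = 0.03550 ⇒ k = 0.0346/(0.03550·15.7) = 0.0621 W/m·K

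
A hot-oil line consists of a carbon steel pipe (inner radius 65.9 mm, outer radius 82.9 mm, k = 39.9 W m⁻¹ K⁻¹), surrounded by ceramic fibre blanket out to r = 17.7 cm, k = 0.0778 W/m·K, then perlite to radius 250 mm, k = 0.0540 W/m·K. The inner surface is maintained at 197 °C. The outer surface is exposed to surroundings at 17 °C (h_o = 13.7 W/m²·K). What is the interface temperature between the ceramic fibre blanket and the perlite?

Resistance network (inner→outer):
  R'_carbon steel = ln(0.0829/0.0659)/(2πk) = 0.2295/(2π·39.9) = 9.154×10^-4 m·K/W
  R'_ceramic fibre blanket = ln(0.177/0.0829)/(2πk) = 0.7585/(2π·0.0778) = 1.552 m·K/W
  R'_perlite = ln(0.250/0.177)/(2πk) = 0.3453/(2π·0.0540) = 1.018 m·K/W
  R'_conv,out = 1/(2πr h) = 1/(2π·0.250·13.7) = 0.04647 m·K/W
ΣR = 9.154×10^-4 + 1.552 + 1.018 + 0.04647 = 2.617 m·K/W
Q' = ΔT/ΣR = (197 °C − 17 °C)/2.617 = 68.78 W/m
From the inner boundary to the ceramic fibre blanket/perlite interface, ΣR_partial = 1.553 m·K/W.
T_interface = T_in − Q'·ΣR_partial = 197 °C − (68.78)(1.553) = 90.2 °C

T = 90.2 °C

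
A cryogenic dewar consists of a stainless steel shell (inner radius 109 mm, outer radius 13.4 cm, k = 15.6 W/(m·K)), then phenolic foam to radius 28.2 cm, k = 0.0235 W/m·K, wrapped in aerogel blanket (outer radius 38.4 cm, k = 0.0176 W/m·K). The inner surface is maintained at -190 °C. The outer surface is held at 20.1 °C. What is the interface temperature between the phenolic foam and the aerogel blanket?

T = -30.9 °C

Series thermal resistances, inner to outer:
  R_stainless steel = (1/0.109 − 1/0.134)/(4πk) = 1.712/(4π·15.6) = 0.008731 K/W
  R_phenolic foam = (1/0.134 − 1/0.282)/(4πk) = 3.917/(4π·0.0235) = 13.26 K/W
  R_aerogel blanket = (1/0.282 − 1/0.384)/(4πk) = 0.9419/(4π·0.0176) = 4.259 K/W
ΣR = 0.008731 + 13.26 + 4.259 = 17.53 K/W
Q = ΔT/ΣR = (-190 °C − 20.1 °C)/17.53 = -11.99 W
From the inner boundary to the phenolic foam/aerogel blanket interface, ΣR_partial = 13.27 K/W.
T_interface = T_in − Q·ΣR_partial = -190 °C − (-11.99)(13.27) = -30.9 °C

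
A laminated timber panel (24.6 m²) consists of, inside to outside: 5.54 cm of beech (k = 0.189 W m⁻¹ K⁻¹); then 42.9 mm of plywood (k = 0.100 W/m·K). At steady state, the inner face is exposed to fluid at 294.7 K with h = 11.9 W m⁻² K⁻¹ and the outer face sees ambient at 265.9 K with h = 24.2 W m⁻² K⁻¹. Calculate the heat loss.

Q = 836 W

Resistance network (inner→outer):
  R_conv,in = 1/(hA) = 1/(11.9·24.6) = 0.003416 K/W
  R_beech = L/(kA) = 0.0554/(0.189·24.6) = 0.01192 K/W
  R_plywood = L/(kA) = 0.0429/(0.100·24.6) = 0.01744 K/W
  R_conv,out = 1/(hA) = 1/(24.2·24.6) = 0.001680 K/W
ΣR = 0.003416 + 0.01192 + 0.01744 + 0.001680 = 0.03446 K/W
Q = ΔT/ΣR = (294.7 K − 265.9 K)/0.03446 = 836 W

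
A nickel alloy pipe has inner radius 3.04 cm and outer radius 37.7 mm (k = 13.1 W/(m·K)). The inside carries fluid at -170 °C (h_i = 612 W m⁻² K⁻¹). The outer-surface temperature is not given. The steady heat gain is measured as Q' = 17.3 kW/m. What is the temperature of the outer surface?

Sum the resistances:
  R'_conv,in = 1/(2πr h) = 1/(2π·0.0304·612) = 0.008555 m·K/W
  R'_nickel alloy = ln(0.0377/0.0304)/(2πk) = 0.2152/(2π·13.1) = 0.002615 m·K/W
ΣR = 0.01117 m·K/W
ΔT = Q'·ΣR = 17300 × 0.01117 = 193.2 K
Heat flows inward, so T_out = T_in + ΔT = -170 + 193.2 = 23.2 °C

T_out = 23.2 °C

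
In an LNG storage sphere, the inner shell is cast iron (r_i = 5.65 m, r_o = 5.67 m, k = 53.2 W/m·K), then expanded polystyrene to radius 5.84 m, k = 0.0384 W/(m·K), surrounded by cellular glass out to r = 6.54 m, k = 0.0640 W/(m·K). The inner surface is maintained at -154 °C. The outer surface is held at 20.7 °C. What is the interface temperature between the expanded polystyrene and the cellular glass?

T = -98.4 °C

Series thermal resistances, inner to outer:
  R_cast iron = (1/5.65 − 1/5.67)/(4πk) = 6.243×10^-4/(4π·53.2) = 9.338×10^-7 K/W
  R_expanded polystyrene = (1/5.67 − 1/5.84)/(4πk) = 0.005134/(4π·0.0384) = 0.01064 K/W
  R_cellular glass = (1/5.84 − 1/6.54)/(4πk) = 0.01833/(4π·0.0640) = 0.02279 K/W
ΣR = 9.338×10^-7 + 0.01064 + 0.02279 = 0.03343 K/W
Q = ΔT/ΣR = (-154 °C − 20.7 °C)/0.03343 = -5226 W
From the inner boundary to the expanded polystyrene/cellular glass interface, ΣR_partial = 0.01064 K/W.
T_interface = T_in − Q·ΣR_partial = -154 °C − (-5226)(0.01064) = -98.4 °C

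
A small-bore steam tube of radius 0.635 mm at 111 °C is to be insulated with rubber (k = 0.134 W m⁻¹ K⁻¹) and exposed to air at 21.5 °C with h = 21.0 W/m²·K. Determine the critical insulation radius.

r_cr = 0.638 cm

For a cylinder, r_cr = k_ins/h = 0.134/21.0 = 0.00638 m = 0.638 cm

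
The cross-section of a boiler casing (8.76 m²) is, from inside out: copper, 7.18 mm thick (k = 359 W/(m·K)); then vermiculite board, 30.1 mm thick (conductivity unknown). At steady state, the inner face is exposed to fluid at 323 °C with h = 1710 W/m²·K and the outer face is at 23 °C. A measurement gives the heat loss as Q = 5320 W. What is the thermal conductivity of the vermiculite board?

ΣR = ΔT/Q = |323 − 23|/5320 = 0.05639 K/W
Known resistances:
  R_conv,in = 1/(hA) = 1/(1710·8.76) = 6.676×10^-5 K/W
  R_copper = L/(kA) = 0.00718/(359·8.76) = 2.283×10^-6 K/W
R_vermiculite board = ΣR − ΣR_known = 0.05639 − 6.904×10^-5 = 0.05632 K/W
L/(kA) = 0.05632 ⇒ k = 0.0301/(0.05632·8.76) = 0.0610 W/m·K

k = 0.0610 W/m·K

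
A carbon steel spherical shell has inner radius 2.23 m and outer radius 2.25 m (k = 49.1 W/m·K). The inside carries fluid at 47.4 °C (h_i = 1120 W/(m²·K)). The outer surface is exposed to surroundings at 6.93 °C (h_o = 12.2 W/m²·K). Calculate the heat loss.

Treat each layer as a resistance in series:
  R_conv,in = 1/(4πr²h) = 1/(4π·2.23²·1120) = 1.429×10^-5 K/W
  R_carbon steel = (1/2.23 − 1/2.25)/(4πk) = 0.003986/(4π·49.1) = 6.460×10^-6 K/W
  R_conv,out = 1/(4πr²h) = 1/(4π·2.25²·12.2) = 0.001288 K/W
ΣR = 1.429×10^-5 + 6.460×10^-6 + 0.001288 = 0.001309 K/W
Q = ΔT/ΣR = (47.4 °C − 6.93 °C)/0.001309 = 30900 W

Q = 30.9 kW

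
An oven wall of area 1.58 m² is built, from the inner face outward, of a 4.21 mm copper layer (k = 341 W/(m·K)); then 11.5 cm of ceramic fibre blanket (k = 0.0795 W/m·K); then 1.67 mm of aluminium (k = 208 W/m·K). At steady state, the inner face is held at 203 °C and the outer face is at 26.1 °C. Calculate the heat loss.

Treat each layer as a resistance in series:
  R_copper = L/(kA) = 0.00421/(341·1.58) = 7.814×10^-6 K/W
  R_ceramic fibre blanket = L/(kA) = 0.115/(0.0795·1.58) = 0.9155 K/W
  R_aluminium = L/(kA) = 0.00167/(208·1.58) = 5.082×10^-6 K/W
ΣR = 7.814×10^-6 + 0.9155 + 5.082×10^-6 = 0.9155 K/W
Q = ΔT/ΣR = (203 °C − 26.1 °C)/0.9155 = 193 W

Q = 193 W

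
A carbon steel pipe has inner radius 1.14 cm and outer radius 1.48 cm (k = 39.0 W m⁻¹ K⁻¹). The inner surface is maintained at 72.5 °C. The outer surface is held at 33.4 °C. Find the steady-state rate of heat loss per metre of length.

Q' = 36.7 kW/m

Q' = 2πk·ΔT/ln(r₂/r₁) = 2π × 39.0 × 39.1 / ln(0.0148/0.0114) = 36700 W/m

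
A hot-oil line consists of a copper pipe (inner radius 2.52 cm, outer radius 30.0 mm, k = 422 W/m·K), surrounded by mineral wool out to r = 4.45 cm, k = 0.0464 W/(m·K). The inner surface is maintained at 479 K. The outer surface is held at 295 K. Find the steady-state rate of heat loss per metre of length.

Treat each layer as a resistance in series:
  R'_copper = ln(0.0300/0.0252)/(2πk) = 0.1744/(2π·422) = 6.576×10^-5 m·K/W
  R'_mineral wool = ln(0.0445/0.0300)/(2πk) = 0.3943/(2π·0.0464) = 1.352 m·K/W
ΣR = 6.576×10^-5 + 1.352 = 1.352 m·K/W
Q' = ΔT/ΣR = (479 K − 295 K)/1.352 = 136 W/m

Q' = 136 W/m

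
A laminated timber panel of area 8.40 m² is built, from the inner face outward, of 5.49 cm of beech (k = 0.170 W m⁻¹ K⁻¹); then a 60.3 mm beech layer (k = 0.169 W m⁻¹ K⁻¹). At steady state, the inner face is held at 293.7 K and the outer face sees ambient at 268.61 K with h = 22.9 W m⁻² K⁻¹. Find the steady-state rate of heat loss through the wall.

Q = 291 W

Series thermal resistances, inner to outer:
  R_beech = L/(kA) = 0.0549/(0.170·8.40) = 0.03845 K/W
  R_beech = L/(kA) = 0.0603/(0.169·8.40) = 0.04248 K/W
  R_conv,out = 1/(hA) = 1/(22.9·8.40) = 0.005199 K/W
ΣR = 0.03845 + 0.04248 + 0.005199 = 0.08613 K/W
Q = ΔT/ΣR = (293.7 K − 268.61 K)/0.08613 = 291 W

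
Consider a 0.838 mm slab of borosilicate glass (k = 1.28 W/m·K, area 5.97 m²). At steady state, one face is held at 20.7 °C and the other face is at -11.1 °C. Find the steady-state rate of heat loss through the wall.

Q = 290 kW

Q = kA·ΔT/L = 1.28 × 5.97 × |20.7 °C − -11.1 °C| / 8.38×10^-4 = 2.90×10^5 W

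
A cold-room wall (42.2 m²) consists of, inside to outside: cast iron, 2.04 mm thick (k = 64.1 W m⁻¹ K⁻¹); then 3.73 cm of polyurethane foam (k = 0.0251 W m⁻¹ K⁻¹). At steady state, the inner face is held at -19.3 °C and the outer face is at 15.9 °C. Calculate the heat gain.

Series thermal resistances, inner to outer:
  R_cast iron = L/(kA) = 0.00204/(64.1·42.2) = 7.542×10^-7 K/W
  R_polyurethane foam = L/(kA) = 0.0373/(0.0251·42.2) = 0.03521 K/W
ΣR = 7.542×10^-7 + 0.03521 = 0.03521 K/W
Q = ΔT/ΣR = (-19.3 °C − 15.9 °C)/0.03521 = -1000 W
(Negative Q ⇒ heat flows inward; heat gain = 1000 W.)

Q = 1000 W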